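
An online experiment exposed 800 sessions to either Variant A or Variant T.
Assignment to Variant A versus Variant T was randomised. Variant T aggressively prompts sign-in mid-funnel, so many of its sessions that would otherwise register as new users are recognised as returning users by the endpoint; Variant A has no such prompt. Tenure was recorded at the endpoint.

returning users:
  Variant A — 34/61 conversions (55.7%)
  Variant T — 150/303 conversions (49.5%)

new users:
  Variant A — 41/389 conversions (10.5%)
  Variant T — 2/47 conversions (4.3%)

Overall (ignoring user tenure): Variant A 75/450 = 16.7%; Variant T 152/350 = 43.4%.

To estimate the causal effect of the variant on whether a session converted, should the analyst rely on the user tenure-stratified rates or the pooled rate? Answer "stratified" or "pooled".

The user tenure-specific comparison favours Variant A throughout, but the pooled figures favour Variant T. The question is whether to condition on user tenure.
User tenure is downstream of the variant. One should not condition on a consequence of treatment, so the overall rates are the right comparison.
Pooled: Variant A 16.7% vs Variant T 43.4%; Variant T is higher overall.

pooled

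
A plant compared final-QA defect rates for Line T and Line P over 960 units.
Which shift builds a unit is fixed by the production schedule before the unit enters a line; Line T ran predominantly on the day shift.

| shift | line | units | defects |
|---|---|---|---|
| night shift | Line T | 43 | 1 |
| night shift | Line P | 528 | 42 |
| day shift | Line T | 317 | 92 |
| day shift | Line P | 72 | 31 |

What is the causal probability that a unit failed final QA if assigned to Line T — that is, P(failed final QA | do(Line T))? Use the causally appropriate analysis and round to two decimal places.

Line T is lower inside every shift stratum but Line P is lower in aggregate. Whether to stratify depends on how shift relates to the line.
Nothing the line does changes shift; the imbalance is an allocation artefact. With shift also predicting the outcome, the pooled figure is confounded, and the within-stratum comparison is the causal one.
Standardising Line T to the population shift mix: 0.595·1/43 + 0.405·92/317 = 0.131.

0.13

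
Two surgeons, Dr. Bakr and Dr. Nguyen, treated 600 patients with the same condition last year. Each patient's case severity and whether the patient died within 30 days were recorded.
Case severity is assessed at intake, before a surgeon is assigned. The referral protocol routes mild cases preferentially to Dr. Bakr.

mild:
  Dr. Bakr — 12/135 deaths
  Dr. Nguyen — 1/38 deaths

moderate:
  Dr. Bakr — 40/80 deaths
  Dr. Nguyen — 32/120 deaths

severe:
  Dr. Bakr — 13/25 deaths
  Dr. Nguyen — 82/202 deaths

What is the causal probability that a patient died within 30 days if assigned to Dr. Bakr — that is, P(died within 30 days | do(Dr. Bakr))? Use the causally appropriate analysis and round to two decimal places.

0.39

Within every case severity level Dr. Nguyen has the lower rate, yet pooled Dr. Bakr does — Simpson's reversal.
Since case severity is a pre-existing factor (not a product of the surgeon) and it affects the outcome on its own, it is a confounder. The stratified rates, not the pooled rate, identify the causal effect.
Standardising Dr. Bakr to the population case severity mix: 0.288·12/135 + 0.333·40/80 + 0.378·13/25 = 0.389.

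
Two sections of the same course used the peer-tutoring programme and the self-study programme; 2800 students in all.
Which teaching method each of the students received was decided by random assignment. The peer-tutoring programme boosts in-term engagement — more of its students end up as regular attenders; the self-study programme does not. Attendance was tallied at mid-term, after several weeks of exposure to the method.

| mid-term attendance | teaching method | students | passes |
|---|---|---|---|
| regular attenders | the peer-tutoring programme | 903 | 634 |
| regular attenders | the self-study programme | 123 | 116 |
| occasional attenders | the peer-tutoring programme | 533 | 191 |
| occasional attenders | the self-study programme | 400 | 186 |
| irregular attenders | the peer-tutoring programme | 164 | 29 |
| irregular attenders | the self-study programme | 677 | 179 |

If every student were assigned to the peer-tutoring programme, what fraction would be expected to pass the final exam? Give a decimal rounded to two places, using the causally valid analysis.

Mid-term attendance here is a post-treatment variable shaped by the teaching method; conditioning on it would introduce bias rather than remove it. The overall comparison is the causal one.
So P(outcome | do(the peer-tutoring programme)) is just the pooled rate for the peer-tutoring programme: 854/1600 = 0.534.

0.53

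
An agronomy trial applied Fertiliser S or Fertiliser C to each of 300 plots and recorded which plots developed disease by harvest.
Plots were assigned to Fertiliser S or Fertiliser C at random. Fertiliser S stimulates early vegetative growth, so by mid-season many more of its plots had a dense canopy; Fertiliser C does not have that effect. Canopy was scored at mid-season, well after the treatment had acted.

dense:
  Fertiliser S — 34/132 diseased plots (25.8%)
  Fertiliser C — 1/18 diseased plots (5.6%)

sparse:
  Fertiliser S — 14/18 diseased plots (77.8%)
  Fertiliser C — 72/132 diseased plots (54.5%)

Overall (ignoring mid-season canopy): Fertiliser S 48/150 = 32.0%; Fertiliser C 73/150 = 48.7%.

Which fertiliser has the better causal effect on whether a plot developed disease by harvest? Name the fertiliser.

Fertiliser S

Fertiliser C is lower inside every mid-season canopy stratum but Fertiliser S is lower in aggregate. Whether to stratify depends on how mid-season canopy relates to the fertiliser.
Mid-season canopy is recorded after the fertiliser and is itself shifted by it — it sits on the causal path from fertiliser to outcome. Conditioning on a mediator would strip out part of the effect we want; the pooled comparison gives the total causal effect.
Pooled: Fertiliser S 32.0% vs Fertiliser C 48.7%; Fertiliser S is lower overall.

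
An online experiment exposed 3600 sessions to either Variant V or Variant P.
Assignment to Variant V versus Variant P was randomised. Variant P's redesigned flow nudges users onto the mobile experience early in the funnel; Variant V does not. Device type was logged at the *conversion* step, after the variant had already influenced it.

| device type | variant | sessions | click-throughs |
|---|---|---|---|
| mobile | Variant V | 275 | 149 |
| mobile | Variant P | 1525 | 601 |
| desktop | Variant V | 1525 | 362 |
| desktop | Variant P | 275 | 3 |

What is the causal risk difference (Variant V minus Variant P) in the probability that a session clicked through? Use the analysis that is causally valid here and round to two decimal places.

-0.05

The stratified and pooled comparisons disagree (Variant V wins within each device type; Variant P wins overall), so the answer turns on the causal role of device type.
Device type here is a post-treatment variable shaped by the variant; conditioning on it would introduce bias rather than remove it. The overall comparison is the causal one.
The causal difference is the pooled difference: 0.284 − 0.336 = -0.052.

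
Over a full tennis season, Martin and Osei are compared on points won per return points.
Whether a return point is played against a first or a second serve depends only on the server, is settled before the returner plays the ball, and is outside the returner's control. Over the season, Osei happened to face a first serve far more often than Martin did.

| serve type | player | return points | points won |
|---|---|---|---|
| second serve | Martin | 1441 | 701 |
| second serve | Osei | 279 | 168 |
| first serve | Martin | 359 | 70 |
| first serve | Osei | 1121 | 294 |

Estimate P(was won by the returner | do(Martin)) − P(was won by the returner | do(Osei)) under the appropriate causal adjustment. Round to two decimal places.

Osei is higher inside every serve type stratum but Martin is higher in aggregate. Whether to stratify depends on how serve type relates to the player.
Since serve type is a pre-existing factor (not a product of the player) and it affects the outcome on its own, it is a confounder. The stratified rates, not the pooled rate, identify the causal effect.
Adjusting over the population distribution of serve type: 0.537·(0.486−0.602) + 0.463·(0.195−0.262) = -0.093.

-0.09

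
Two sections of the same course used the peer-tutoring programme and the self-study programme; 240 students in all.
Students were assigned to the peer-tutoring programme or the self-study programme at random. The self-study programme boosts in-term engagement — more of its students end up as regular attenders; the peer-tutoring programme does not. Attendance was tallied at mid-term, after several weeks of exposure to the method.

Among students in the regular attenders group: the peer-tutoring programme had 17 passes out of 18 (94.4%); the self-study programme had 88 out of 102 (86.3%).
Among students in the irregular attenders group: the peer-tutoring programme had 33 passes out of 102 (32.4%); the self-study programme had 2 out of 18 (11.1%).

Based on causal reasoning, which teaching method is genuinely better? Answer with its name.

The stratified and pooled comparisons disagree (the peer-tutoring programme wins within each mid-term attendance; the self-study programme wins overall), so the answer turns on the causal role of mid-term attendance.
Stratifying would compare teaching methods among students the teaching methods themselves sorted into mid-term attendance groups — a form of selection on an intermediate. The unconditioned pooled rates give the total causal effect.
Pooled: the peer-tutoring programme 41.7% vs the self-study programme 75.0%; the self-study programme is higher overall.

the self-study programme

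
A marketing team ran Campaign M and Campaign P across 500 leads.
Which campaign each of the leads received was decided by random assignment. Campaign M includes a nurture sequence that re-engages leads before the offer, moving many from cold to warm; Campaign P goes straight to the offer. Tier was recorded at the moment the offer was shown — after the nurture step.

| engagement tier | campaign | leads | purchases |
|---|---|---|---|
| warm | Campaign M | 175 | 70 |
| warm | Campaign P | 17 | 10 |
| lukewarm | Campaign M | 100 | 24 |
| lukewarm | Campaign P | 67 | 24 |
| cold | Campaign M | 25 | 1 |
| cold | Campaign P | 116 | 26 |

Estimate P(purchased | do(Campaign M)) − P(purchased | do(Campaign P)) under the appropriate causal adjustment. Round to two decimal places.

+0.02

Engagement tier here is a post-treatment variable shaped by the campaign; conditioning on it would introduce bias rather than remove it. The overall comparison is the causal one.
The causal difference is the pooled difference: 0.317 − 0.300 = +0.017.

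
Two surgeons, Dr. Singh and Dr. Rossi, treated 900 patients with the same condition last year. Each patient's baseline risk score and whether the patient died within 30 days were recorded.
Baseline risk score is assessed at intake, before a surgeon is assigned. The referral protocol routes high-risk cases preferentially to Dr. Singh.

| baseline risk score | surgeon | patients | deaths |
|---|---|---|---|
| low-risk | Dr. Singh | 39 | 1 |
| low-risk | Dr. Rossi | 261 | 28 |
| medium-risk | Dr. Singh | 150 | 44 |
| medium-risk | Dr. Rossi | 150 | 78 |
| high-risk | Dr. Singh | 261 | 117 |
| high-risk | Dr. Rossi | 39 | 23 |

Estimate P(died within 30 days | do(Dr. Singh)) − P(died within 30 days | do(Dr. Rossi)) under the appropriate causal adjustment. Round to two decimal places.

The baseline risk score-specific comparison favours Dr. Singh throughout, but the pooled figures favour Dr. Rossi. The question is whether to condition on baseline risk score.
Here baseline risk score is a common cause — it drives both which surgeon a case falls under and the outcome. The crude comparison mixes populations; the stratum-specific rates are the causally relevant ones.
Adjusting over the population distribution of baseline risk score: 0.333·(0.026−0.107) + 0.333·(0.293−0.520) + 0.333·(0.448−0.590) = -0.150.

-0.15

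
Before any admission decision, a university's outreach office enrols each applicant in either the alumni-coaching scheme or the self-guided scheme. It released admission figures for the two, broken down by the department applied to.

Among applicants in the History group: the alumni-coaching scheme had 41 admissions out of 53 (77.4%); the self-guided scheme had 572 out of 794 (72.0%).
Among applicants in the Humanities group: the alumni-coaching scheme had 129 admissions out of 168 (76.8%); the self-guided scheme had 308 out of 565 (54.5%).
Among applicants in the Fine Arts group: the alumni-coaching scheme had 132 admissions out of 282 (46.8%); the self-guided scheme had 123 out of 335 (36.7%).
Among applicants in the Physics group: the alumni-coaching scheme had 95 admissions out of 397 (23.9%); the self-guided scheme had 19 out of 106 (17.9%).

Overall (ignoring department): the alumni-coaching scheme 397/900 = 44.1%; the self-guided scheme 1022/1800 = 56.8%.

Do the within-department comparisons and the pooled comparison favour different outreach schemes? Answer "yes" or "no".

yes

Within each department level (History 77.4% vs 72.0%; Humanities 76.8% vs 54.5%; Fine Arts 46.8% vs 36.7%; Physics 23.9% vs 17.9%), the alumni-coaching scheme has the higher rate every time. Pooled: 44.1% vs 56.8% — the self-guided scheme has the higher rate overall. The two comparisons disagree.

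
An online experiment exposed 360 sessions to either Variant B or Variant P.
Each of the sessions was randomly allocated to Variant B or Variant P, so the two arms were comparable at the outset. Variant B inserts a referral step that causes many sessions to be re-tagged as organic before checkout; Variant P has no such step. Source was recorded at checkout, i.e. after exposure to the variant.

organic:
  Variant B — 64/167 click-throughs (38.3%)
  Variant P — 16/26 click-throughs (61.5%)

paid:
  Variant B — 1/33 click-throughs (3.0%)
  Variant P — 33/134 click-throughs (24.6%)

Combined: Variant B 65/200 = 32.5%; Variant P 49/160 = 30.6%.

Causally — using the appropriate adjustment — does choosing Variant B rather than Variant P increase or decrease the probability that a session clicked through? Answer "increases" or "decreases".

Traffic source is recorded after the variant and is itself shifted by it — it sits on the causal path from variant to outcome. Conditioning on a mediator would strip out part of the effect we want; the pooled comparison gives the total causal effect.
Pooled: Variant B 32.5% vs Variant P 30.6%; Variant B is higher overall.

increases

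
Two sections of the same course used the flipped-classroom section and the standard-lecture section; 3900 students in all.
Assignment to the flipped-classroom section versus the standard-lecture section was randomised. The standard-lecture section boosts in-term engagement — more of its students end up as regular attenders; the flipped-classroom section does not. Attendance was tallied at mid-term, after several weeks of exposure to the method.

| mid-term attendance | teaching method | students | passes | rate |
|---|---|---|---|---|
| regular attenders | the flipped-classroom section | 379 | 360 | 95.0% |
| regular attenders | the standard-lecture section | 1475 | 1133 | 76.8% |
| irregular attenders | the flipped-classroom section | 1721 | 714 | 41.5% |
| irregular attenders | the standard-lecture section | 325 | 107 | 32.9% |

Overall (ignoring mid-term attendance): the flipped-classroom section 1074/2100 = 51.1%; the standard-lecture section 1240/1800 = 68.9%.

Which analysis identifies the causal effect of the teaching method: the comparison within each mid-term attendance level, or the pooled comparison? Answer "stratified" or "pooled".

the flipped-classroom section is higher inside every mid-term attendance stratum but the standard-lecture section is higher in aggregate. Whether to stratify depends on how mid-term attendance relates to the teaching method.
Mid-term attendance here is a post-treatment variable shaped by the teaching method; conditioning on it would introduce bias rather than remove it. The overall comparison is the causal one.
Pooled: the flipped-classroom section 51.1% vs the standard-lecture section 68.9%; the standard-lecture section is higher overall.

pooled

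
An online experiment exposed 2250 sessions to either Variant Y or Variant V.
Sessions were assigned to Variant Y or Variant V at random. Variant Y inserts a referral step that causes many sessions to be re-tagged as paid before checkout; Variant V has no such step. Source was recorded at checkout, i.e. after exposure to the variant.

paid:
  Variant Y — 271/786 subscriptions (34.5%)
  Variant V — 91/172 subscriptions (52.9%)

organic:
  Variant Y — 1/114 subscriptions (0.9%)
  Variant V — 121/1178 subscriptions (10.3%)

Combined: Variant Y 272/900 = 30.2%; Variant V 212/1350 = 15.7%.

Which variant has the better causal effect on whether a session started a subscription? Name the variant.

Stratifying would compare variants among sessions the variants themselves sorted into traffic source groups — a form of selection on an intermediate. The unconditioned pooled rates give the total causal effect.
Pooled: Variant Y 30.2% vs Variant V 15.7%; Variant Y is higher overall.

Variant Y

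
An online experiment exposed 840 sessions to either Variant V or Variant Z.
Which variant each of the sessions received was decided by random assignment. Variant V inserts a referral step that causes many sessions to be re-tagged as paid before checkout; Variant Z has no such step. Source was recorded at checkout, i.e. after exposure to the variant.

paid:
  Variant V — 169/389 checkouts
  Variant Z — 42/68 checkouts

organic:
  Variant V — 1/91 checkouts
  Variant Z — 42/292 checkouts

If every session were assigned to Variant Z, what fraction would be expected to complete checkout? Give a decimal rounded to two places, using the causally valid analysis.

0.23

Traffic source is downstream of the variant. One should not condition on a consequence of treatment, so the overall rates are the right comparison.
So P(outcome | do(Variant Z)) is just the pooled rate for Variant Z: 84/360 = 0.233.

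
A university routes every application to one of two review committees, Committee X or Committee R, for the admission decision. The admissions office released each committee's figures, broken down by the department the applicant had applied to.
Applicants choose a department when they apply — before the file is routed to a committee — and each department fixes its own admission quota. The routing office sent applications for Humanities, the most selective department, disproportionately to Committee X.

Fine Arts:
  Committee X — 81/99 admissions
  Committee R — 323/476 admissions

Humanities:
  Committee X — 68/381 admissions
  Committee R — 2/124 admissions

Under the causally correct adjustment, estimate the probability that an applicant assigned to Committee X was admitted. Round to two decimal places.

0.52

Committee X is higher inside every department stratum but Committee R is higher in aggregate. Whether to stratify depends on how department relates to the review committee.
The imbalance in department arose from how applicants were allocated, not from anything the review committee did; and department independently affects the outcome. The pooled gap is confounded — condition on department.
Standardising Committee X to the population department mix: 0.532·81/99 + 0.468·68/381 = 0.519.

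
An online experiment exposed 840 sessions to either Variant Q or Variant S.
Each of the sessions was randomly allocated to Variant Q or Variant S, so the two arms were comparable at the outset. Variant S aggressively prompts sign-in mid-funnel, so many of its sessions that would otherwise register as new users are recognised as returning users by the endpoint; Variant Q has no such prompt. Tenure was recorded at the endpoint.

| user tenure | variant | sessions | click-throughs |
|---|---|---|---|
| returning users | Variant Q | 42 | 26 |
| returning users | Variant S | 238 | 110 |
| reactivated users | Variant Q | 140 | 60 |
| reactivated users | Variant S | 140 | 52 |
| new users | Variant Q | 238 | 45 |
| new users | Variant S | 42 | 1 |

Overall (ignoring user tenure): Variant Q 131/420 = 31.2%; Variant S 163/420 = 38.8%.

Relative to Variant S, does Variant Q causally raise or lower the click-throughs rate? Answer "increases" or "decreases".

decreases

The stratified and pooled comparisons disagree (Variant Q wins within each user tenure; Variant S wins overall), so the answer turns on the causal role of user tenure.
Because the variant influences user tenure, user tenure is a post-treatment mediator, not a confounder. Stratifying on it would bias the estimate; the causal effect is the crude pooled difference.
Pooled: Variant Q 31.2% vs Variant S 38.8%; Variant S is higher overall.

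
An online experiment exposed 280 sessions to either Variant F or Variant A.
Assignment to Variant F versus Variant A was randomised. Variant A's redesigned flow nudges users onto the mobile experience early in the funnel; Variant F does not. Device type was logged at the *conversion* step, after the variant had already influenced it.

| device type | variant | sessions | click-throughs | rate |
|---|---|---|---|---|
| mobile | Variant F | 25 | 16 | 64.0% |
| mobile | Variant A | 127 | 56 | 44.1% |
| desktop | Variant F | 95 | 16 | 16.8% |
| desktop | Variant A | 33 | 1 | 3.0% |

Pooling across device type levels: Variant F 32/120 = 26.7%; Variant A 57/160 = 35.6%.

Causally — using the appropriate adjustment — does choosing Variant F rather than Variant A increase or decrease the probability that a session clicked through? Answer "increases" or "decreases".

decreases

The distribution of device type is itself part of what the variant does — it is an intermediate outcome. Holding it fixed would remove that part of the effect; the total effect is the pooled difference.
Pooled: Variant F 26.7% vs Variant A 35.6%; Variant A is higher overall.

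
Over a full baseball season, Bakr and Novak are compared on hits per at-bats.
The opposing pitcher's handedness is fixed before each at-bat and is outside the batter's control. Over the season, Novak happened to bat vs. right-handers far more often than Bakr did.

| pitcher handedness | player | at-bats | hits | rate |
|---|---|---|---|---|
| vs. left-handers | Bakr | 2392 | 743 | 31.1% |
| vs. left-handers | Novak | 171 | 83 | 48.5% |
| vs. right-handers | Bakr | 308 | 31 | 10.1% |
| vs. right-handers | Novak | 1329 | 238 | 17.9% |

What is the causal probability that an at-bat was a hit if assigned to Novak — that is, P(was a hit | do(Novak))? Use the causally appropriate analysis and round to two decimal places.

0.37

Within every pitcher handedness level Novak has the higher rate, yet pooled Bakr does — Simpson's reversal.
Nothing the player does changes pitcher handedness; the imbalance is an allocation artefact. With pitcher handedness also predicting the outcome, the pooled figure is confounded, and the within-stratum comparison is the causal one.
Standardising Novak to the population pitcher handedness mix: 0.610·83/171 + 0.390·238/1329 = 0.366.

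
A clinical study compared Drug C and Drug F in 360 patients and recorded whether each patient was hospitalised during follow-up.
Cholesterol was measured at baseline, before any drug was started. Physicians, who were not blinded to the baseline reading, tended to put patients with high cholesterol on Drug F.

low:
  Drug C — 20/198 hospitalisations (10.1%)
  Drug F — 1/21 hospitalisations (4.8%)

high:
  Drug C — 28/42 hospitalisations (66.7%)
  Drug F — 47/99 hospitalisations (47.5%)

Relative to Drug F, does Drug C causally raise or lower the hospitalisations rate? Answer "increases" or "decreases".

increases

Cholesterol is set before the drug has any effect — it is not caused by the drug — and it independently drives the outcome. That makes it a confounder, so the causal comparison is within cholesterol levels.
Within each level — low: 10.1% vs 4.8%; high: 66.7% vs 47.5% — Drug F is lower every time.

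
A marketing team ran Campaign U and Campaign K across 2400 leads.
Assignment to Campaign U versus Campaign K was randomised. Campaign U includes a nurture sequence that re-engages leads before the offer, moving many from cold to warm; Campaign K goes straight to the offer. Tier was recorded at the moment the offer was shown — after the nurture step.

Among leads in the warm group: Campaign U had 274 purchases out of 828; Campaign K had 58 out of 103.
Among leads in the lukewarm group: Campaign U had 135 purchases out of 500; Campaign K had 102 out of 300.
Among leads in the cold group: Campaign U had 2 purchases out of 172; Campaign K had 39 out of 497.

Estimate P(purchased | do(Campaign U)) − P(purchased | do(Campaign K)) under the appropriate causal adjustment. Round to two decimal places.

+0.05

Campaign K is higher inside every engagement tier stratum but Campaign U is higher in aggregate. Whether to stratify depends on how engagement tier relates to the campaign.
Engagement tier here is a post-treatment variable shaped by the campaign; conditioning on it would introduce bias rather than remove it. The overall comparison is the causal one.
The causal difference is the pooled difference: 0.274 − 0.221 = +0.053.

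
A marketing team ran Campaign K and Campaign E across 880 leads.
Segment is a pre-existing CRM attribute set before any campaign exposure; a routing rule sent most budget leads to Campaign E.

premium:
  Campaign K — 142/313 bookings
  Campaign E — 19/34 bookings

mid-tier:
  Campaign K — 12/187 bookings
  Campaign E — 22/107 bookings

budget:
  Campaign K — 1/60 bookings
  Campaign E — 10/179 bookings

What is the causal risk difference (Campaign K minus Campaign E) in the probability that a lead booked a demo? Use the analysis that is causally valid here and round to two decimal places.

-0.10

The stratified and pooled comparisons disagree (Campaign E wins within each customer segment; Campaign K wins overall), so the answer turns on the causal role of customer segment.
Nothing the campaign does changes customer segment; the imbalance is an allocation artefact. With customer segment also predicting the outcome, the pooled figure is confounded, and the within-stratum comparison is the causal one.
Adjusting over the population distribution of customer segment: 0.394·(0.454−0.559) + 0.334·(0.064−0.206) + 0.272·(0.017−0.056) = -0.099.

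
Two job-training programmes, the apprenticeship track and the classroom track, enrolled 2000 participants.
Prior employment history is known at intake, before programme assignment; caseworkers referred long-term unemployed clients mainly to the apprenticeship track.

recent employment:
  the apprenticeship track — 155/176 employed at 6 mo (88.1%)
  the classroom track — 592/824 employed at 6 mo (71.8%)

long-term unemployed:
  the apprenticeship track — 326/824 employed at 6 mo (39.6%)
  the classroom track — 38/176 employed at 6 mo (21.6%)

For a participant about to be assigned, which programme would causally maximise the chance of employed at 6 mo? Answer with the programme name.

The prior employment history-specific comparison favours the apprenticeship track throughout, but the pooled figures favour the classroom track. The question is whether to condition on prior employment history.
Nothing the programme does changes prior employment history; the imbalance is an allocation artefact. With prior employment history also predicting the outcome, the pooled figure is confounded, and the within-stratum comparison is the causal one.
Within each level — recent employment: 88.1% vs 71.8%; long-term unemployed: 39.6% vs 21.6% — the apprenticeship track is higher every time.

the apprenticeship track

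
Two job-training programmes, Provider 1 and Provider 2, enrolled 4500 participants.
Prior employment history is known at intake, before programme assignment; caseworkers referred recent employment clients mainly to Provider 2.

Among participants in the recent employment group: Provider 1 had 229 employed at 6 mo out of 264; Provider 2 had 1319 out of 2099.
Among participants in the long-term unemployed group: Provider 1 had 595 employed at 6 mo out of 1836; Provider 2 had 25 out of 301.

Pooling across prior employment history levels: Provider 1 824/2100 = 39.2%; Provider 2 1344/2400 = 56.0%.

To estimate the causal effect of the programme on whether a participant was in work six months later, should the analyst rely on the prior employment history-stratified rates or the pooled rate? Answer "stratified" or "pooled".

stratified

Prior employment history satisfies the back-door criterion: it is not a descendant of the programme, and it blocks the spurious path from programme to outcome. Adjusting for it (i.e., using the within-prior employment history rates) gives the causal effect.
Within each level — recent employment: 86.7% vs 62.8%; long-term unemployed: 32.4% vs 8.3% — Provider 1 is higher every time.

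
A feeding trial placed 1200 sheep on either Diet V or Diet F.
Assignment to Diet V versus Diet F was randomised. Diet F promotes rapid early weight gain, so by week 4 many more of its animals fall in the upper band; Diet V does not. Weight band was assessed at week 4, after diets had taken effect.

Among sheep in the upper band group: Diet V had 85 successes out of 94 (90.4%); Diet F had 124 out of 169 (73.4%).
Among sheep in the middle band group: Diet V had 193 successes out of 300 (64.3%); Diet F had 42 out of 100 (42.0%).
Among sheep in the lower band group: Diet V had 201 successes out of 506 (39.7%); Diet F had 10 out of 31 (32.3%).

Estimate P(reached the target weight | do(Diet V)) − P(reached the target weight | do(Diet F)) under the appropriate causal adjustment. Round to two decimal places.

-0.05

The stratified and pooled comparisons disagree (Diet V wins within each week-4 weight band; Diet F wins overall), so the answer turns on the causal role of week-4 weight band.
Week-4 weight band here is a post-treatment variable shaped by the diet; conditioning on it would introduce bias rather than remove it. The overall comparison is the causal one.
The causal difference is the pooled difference: 0.532 − 0.587 = -0.054.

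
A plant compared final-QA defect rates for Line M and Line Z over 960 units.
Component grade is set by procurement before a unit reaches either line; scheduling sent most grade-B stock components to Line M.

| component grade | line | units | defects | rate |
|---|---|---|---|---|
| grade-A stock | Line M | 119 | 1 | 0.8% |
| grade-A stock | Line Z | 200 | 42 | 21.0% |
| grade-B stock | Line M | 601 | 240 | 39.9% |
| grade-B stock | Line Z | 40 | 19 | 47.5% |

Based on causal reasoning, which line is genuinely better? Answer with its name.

Line M

Line M is lower inside every component grade stratum but Line Z is lower in aggregate. Whether to stratify depends on how component grade relates to the line.
Since component grade is a pre-existing factor (not a product of the line) and it affects the outcome on its own, it is a confounder. The stratified rates, not the pooled rate, identify the causal effect.
Within each level — grade-A stock: 0.8% vs 21.0%; grade-B stock: 39.9% vs 47.5% — Line M is lower every time.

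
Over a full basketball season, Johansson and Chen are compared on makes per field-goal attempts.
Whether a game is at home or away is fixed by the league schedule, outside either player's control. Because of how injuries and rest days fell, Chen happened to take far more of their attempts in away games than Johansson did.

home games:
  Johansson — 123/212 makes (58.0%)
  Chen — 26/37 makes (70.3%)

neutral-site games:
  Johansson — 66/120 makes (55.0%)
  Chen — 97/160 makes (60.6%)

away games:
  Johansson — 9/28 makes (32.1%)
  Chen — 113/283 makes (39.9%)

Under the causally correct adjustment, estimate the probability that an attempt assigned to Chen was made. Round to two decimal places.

0.56

Game venue differs across players for reasons unrelated to any effect of the player itself, and it separately predicts the outcome — a classic confounder. We must compare within game venue levels.
Standardising Chen to the population game venue mix: 0.296·26/37 + 0.333·97/160 + 0.370·113/283 = 0.558.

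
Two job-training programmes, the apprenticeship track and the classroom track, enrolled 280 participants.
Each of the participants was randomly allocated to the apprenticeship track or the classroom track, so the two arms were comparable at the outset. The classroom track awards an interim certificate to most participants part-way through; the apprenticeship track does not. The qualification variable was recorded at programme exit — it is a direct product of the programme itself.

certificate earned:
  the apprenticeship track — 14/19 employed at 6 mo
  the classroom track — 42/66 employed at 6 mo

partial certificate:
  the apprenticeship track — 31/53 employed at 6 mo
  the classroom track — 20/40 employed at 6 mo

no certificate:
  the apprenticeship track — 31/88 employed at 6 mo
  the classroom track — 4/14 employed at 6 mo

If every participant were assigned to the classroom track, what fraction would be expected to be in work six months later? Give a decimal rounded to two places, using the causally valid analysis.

0.55

Qualification attained during the programme lies on the pathway programme → qualification attained during the programme → outcome, so adjusting for it blocks the indirect effect. For the total causal effect of programme, use the unadjusted pooled rates.
So P(outcome | do(the classroom track)) is just the pooled rate for the classroom track: 66/120 = 0.550.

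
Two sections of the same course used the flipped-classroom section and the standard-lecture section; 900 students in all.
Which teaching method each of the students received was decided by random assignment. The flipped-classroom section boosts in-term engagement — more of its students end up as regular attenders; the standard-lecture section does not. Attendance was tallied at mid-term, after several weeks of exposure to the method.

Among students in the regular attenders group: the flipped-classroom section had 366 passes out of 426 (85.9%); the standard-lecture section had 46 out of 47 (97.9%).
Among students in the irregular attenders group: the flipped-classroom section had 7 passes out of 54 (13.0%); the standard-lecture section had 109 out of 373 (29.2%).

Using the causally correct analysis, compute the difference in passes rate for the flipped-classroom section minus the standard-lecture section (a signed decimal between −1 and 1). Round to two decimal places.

+0.41

Mid-term attendance is recorded after the teaching method and is itself shifted by it — it sits on the causal path from teaching method to outcome. Conditioning on a mediator would strip out part of the effect we want; the pooled comparison gives the total causal effect.
The causal difference is the pooled difference: 0.777 − 0.369 = +0.408.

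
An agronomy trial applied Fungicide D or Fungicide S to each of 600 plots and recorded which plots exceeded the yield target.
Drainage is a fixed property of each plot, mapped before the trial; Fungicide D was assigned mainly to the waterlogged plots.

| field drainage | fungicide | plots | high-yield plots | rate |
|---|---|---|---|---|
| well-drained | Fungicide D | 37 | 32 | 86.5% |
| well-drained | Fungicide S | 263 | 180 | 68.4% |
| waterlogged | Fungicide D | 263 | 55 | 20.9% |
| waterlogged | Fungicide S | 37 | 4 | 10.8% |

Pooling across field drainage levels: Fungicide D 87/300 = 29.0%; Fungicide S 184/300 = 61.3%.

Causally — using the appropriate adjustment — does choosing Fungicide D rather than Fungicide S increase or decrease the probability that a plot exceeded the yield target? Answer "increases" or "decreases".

increases

Field drainage satisfies the back-door criterion: it is not a descendant of the fungicide, and it blocks the spurious path from fungicide to outcome. Adjusting for it (i.e., using the within-field drainage rates) gives the causal effect.
Within each level — well-drained: 86.5% vs 68.4%; waterlogged: 20.9% vs 10.8% — Fungicide D is higher every time.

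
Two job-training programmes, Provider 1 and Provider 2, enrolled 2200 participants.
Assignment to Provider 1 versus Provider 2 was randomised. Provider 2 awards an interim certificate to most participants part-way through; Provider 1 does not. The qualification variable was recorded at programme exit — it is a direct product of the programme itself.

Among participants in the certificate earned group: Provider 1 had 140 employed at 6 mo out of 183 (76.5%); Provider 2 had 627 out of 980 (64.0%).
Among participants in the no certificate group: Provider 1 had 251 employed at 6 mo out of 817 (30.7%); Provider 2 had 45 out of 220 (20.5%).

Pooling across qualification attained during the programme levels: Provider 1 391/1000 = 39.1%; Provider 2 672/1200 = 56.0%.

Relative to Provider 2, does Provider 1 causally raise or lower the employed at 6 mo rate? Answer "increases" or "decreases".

decreases

Qualification attained during the programme is downstream of the programme. One should not condition on a consequence of treatment, so the overall rates are the right comparison.
Pooled: Provider 1 39.1% vs Provider 2 56.0%; Provider 2 is higher overall.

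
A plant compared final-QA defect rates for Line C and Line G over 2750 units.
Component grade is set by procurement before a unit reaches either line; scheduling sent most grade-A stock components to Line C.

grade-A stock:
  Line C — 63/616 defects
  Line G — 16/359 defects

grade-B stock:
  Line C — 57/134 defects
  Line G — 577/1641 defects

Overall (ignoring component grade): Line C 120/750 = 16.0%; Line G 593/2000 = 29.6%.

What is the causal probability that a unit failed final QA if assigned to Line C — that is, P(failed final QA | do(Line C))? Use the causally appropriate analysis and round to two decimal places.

The imbalance in component grade arose from how units were allocated, not from anything the line did; and component grade independently affects the outcome. The pooled gap is confounded — condition on component grade.
Standardising Line C to the population component grade mix: 0.355·63/616 + 0.645·57/134 = 0.311.

0.31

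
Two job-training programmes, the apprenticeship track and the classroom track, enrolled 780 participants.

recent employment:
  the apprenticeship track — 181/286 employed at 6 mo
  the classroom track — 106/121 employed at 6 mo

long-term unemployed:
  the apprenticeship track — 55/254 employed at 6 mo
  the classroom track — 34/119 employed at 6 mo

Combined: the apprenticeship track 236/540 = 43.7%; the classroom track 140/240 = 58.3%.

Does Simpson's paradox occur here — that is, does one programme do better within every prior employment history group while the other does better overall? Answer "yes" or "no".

no

Within each prior employment history level (recent employment 63.3% vs 87.6%; long-term unemployed 21.7% vs 28.6%), the classroom track has the higher rate every time. Pooled: 43.7% vs 58.3% — the classroom track has the higher rate overall. They agree.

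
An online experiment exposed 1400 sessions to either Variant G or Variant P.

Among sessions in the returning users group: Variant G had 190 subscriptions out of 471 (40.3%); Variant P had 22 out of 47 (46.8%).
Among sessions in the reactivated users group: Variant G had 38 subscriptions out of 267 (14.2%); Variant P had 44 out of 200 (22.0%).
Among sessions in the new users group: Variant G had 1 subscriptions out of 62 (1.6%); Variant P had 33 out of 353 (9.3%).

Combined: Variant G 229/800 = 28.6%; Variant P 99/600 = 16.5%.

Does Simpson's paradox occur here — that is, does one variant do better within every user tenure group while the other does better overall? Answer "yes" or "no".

Within each user tenure level (returning users 40.3% vs 46.8%; reactivated users 14.2% vs 22.0%; new users 1.6% vs 9.3%), Variant P has the higher rate every time. Pooled: 28.6% vs 16.5% — Variant G has the higher rate overall. The two comparisons disagree.

yes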